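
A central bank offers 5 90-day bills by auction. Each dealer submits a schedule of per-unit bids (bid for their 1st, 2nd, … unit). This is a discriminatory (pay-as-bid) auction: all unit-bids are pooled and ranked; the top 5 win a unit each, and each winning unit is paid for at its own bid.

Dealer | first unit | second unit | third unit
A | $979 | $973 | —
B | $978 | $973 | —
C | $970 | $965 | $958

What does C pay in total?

C pays $970

Merging the schedules and taking the best 5: 979 (A-1), 978 (B-1), 973 (A-2), 973 (B-2), 970 (C-1)
Next rejected bid: $965 (not a price — pay-as-bid).
C's winning unit-bids: 970 = $970.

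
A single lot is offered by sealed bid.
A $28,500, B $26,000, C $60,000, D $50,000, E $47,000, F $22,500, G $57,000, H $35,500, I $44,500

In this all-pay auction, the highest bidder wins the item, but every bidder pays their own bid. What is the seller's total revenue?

Rule: the highest bidder wins the item, but every bidder pays their own bid.
Bids ranked: 60,000 (C) > 57,000 (G) > 50,000 (D) > 47,000 (E) > 44,500 (I) > 35,500 (H) > …
C wins with the top bid; all bids are sunk regardless.
Every bidder forfeits their bid regardless of winning.
Revenue = 28,500 + 26,000 + 60,000 + 50,000 + 47,000 + 22,500 + 57,000 + 35,500 + 44,500 = $371,000.

Total revenue: $371,000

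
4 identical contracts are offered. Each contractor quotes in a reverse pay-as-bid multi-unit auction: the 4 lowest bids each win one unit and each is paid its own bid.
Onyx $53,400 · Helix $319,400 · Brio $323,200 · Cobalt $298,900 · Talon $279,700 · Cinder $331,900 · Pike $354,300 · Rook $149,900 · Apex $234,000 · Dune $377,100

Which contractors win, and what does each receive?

Onyx $53,400, Rook $149,900, Apex $234,000, Talon $279,700

Ordering the bids: 53,400 (Onyx), 149,900 (Rook), 234,000 (Apex), 279,700 (Talon), 298,900 (Cobalt), 319,400 (Helix), …
Winners (4 units): Onyx, Rook, Apex, Talon.
Each winner is paid its own bid: Onyx $53,400, Rook $149,900, Apex $234,000, Talon $279,700.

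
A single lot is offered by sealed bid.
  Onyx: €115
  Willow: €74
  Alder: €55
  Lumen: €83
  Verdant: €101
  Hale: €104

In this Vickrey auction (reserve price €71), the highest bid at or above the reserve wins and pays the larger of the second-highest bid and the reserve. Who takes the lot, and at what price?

Onyx pays €104

Vickrey auction (reserve price €71): the highest bid at or above the reserve wins and pays the larger of the second-highest bid and the reserve.
Bids ranked: 115 (Onyx) > 104 (Hale) > 101 (Verdant) > 83 (Lumen) > 74 (Willow) > 55 (Alder)
Onyx has the top bid at or above the reserve (€115).
max(second-highest €104, reserve €71) = €104; the reserve does not bind.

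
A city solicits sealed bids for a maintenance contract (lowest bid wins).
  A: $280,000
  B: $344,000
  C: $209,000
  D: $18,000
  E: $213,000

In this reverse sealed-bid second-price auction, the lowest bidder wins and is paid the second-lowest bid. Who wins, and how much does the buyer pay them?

Rule: the lowest bidder wins and is paid the second-lowest bid.
Bids ranked: 18,000 (D) < 209,000 (C) < 213,000 (E) < 280,000 (A) < 344,000 (B)
D wins with the lowest bid; price is set by the runner-up at $209,000.

D is paid $209,000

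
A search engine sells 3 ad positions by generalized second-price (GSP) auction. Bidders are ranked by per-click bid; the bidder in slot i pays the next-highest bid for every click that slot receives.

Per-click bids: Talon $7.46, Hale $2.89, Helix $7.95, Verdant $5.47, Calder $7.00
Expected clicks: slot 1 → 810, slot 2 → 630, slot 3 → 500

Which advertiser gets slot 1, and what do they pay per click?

Helix; $7.46 per click

Ranked by bid: $7.95 (Helix) > $7.46 (Talon) > $7.00 (Calder) > $5.47 (Verdant) > …
Slot 1 goes to the first-ranked bidder, Helix, who pays the next bid down: $7.46/click.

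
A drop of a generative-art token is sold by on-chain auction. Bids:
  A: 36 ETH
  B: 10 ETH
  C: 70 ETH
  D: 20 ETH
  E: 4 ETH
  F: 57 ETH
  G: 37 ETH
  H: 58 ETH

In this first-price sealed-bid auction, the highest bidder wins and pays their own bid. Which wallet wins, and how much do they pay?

First-price sealed-bid auction: the highest bidder wins and pays their own bid.
Sorting bids: 70 (C) > 58 (H) > 57 (F) > 37 (G) > 36 (A) > 20 (D) > …
C is highest → pays own bid, 70 ETH.

C pays 70 ETH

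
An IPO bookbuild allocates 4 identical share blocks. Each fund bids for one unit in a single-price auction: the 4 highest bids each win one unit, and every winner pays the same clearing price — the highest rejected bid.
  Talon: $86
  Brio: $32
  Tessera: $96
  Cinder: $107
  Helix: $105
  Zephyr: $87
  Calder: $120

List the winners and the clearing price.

Sorting: 120 (Calder), 107 (Cinder), 105 (Helix), 96 (Tessera), 87 (Zephyr), 86 (Talon), …
The 4 highest are Calder, Cinder, Helix, Tessera.
Clearing price = highest rejected bid = $87.

Calder, Cinder, Helix, Tessera; each pays $87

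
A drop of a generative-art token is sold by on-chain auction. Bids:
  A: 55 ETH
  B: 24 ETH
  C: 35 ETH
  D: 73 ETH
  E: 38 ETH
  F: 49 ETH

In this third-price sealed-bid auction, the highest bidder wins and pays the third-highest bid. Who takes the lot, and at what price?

Rule: the highest bidder wins and pays the third-highest bid.
Bids ranked: 73 (D) > 55 (A) > 49 (F) > 38 (E) > 35 (C) > 24 (B)
D wins; payment is bid #3 in the ranking = 49 ETH.

D pays 49 ETH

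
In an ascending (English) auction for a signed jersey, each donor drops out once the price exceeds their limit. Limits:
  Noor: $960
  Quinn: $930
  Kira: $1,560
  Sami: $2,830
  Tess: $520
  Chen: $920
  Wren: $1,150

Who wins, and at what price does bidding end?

Sami wins at $1,560

Limits in order: 2,830 (Sami) > 1,560 (Kira) > 1,150 (Wren) > 960 (Noor) > 930 (Quinn) > 920 (Chen) > …
Kira is the last rival to drop out, at $1,560; Sami remains and wins at that price.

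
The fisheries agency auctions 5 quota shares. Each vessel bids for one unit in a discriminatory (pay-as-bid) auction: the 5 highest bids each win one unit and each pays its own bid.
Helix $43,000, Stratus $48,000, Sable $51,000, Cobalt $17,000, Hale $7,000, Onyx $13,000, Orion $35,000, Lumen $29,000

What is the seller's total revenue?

Bids ranked high→low: 51,000 (Sable), 48,000 (Stratus), 43,000 (Helix), 35,000 (Orion), 29,000 (Lumen), 17,000 (Cobalt), 13,000 (Onyx), …
Top 5: Sable, Stratus, Helix, Orion, Lumen.
Total revenue = 51,000 + 48,000 + 43,000 + 35,000 + 29,000 = $206,000.

Total revenue: $206,000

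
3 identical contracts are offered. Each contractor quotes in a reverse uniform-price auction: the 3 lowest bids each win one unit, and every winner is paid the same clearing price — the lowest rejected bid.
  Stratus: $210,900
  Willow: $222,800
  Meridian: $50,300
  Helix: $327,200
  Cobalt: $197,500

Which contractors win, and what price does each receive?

Meridian, Cobalt, Stratus; each is paid $222,800

Bids ranked low→high: 50,300 (Meridian), 197,500 (Cobalt), 210,900 (Stratus), 222,800 (Willow), 327,200 (Helix)
Winners (3 units): Meridian, Cobalt, Stratus.
First losing bid is Willow's $222,800, which sets the uniform price.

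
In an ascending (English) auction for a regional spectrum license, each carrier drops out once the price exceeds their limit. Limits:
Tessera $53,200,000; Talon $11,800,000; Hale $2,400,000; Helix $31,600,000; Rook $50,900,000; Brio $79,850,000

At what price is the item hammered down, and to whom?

Brio wins at $53,200,000

Limits ranked: 79,850,000 (Brio) > 53,200,000 (Tessera) > 50,900,000 (Rook) > 31,600,000 (Helix) > 11,800,000 (Talon) > 2,400,000 (Hale)
Once the price passes $53,200,000, only Brio is left; the hammer falls at Tessera's limit of $53,200,000.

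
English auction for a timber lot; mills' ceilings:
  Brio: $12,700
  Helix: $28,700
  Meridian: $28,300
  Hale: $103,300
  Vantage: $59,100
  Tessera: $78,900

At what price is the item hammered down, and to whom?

Hale wins at $78,900

Limits ranked: 103,300 (Hale) > 78,900 (Tessera) > 59,100 (Vantage) > 28,700 (Helix) > 28,300 (Meridian) > 12,700 (Brio)
Tessera is the last rival to drop out, at $78,900; Hale remains and wins at that price.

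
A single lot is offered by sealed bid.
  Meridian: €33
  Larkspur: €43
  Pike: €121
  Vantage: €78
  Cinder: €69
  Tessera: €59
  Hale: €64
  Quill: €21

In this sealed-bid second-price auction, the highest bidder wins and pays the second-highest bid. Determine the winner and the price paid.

Bids in order: 121 (Pike) > 78 (Vantage) > 69 (Cinder) > 64 (Hale) > 59 (Tessera) > 43 (Larkspur) > …
Pike wins with the highest bid; price is set by the runner-up at €78.

Pike pays €78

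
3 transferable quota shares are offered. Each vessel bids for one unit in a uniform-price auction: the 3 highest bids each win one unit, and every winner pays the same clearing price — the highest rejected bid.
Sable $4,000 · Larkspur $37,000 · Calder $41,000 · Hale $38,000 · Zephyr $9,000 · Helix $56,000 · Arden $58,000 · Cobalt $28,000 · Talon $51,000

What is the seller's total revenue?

Ordering the bids: 58,000 (Arden), 56,000 (Helix), 51,000 (Talon), 41,000 (Calder), 38,000 (Hale), …
Top 3: Arden, Helix, Talon.
First losing bid is Calder's $41,000, which sets the uniform price.
Total revenue = 3 × $41,000 = $123,000.

Total revenue: $123,000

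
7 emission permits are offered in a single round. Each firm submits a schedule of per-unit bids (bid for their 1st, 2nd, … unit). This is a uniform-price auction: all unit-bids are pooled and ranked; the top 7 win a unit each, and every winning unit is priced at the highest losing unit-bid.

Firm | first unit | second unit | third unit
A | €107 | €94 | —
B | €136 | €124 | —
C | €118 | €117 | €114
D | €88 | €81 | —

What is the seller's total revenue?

Merging the schedules and taking the best 7: 136 (B-1), 124 (B-2), 118 (C-1), 117 (C-2), 114 (C-3), 107 (A-1), 94 (A-2)
Highest rejected unit-bid = €88.
Allocation: A 2, B 2, C 3. Every unit priced at €88.
Revenue = 7 × 88 = €616.

Total revenue: €616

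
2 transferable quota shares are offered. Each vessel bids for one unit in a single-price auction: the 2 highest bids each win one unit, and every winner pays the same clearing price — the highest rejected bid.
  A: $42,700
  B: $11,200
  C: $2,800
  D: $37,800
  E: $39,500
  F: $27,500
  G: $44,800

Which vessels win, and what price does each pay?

G, A; each pays $39,500

Bids ranked high→low: 44,800 (G), 42,700 (A), 39,500 (E), 37,800 (D), …
The 2 highest are G, A.
Clearing price = highest rejected bid = $39,500.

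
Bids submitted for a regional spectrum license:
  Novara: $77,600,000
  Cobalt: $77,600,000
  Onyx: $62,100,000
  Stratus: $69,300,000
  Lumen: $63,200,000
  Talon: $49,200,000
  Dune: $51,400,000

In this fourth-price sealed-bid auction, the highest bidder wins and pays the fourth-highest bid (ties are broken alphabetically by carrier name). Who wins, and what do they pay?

Cobalt pays $63,200,000

Fourth-price sealed-bid auction: the highest bidder wins and pays the fourth-highest bid.
Sorting bids: 77,600,000 (Cobalt) > 77,600,000 (Novara) > 69,300,000 (Stratus) > 63,200,000 (Lumen) > 62,100,000 (Onyx) > 51,400,000 (Dune) > …
Cobalt and Novara tie at $77,600,000; tie-break gives it to Cobalt.
Cobalt is highest; pays the fourth-highest bid, $63,200,000.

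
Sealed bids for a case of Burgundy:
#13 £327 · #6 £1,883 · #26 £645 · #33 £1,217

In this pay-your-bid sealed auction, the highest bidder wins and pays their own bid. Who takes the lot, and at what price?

#6 pays £1,883

Pay-your-bid sealed auction: the highest bidder wins and pays their own bid.
Sorting bids: 1,883 (#6) > 1,217 (#33) > 645 (#26) > 327 (#13)
#6 is highest → pays own bid, £1,883.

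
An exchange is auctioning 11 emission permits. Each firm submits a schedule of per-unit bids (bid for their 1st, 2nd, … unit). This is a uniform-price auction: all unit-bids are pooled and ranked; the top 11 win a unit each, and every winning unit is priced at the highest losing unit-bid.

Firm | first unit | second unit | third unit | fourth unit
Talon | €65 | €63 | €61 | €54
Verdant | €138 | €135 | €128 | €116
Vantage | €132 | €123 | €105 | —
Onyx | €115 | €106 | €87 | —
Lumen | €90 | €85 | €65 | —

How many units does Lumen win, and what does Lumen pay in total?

Lumen: 1 unit, pays €85

Pooled unit-bids ranked (top 11): 138 (Verdant-1), 135 (Verdant-2), 132 (Vantage-1), 128 (Verdant-3), 123 (Vantage-2), 116 (Verdant-4), 115 (Onyx-1), 106 (Onyx-2), 105 (Vantage-3), 90 (Lumen-1), 87 (Onyx-3)
Highest rejected unit-bid = €85.
Lumen wins 1 unit(s) at €85 each.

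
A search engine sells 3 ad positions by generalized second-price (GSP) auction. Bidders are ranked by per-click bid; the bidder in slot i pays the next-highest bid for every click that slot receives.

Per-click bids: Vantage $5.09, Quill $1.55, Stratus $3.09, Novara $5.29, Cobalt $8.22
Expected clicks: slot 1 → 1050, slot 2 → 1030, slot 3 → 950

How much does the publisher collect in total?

Sorting advertisers: $8.22 (Cobalt) > $5.29 (Novara) > $5.09 (Vantage) > $3.09 (Stratus) > …
Slot 1: Cobalt pays $5.29 × 1050 = $5554.50
Slot 2: Novara pays $5.09 × 1030 = $5242.70
Slot 3: Vantage pays $3.09 × 950 = $2935.50
Total = $13732.70

Total revenue: $13732.70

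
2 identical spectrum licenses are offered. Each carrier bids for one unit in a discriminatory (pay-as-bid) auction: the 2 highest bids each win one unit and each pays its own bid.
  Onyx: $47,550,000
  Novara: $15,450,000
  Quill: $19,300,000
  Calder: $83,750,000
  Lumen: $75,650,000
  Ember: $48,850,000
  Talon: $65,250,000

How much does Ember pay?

Ember pays $0

Sorting: 83,750,000 (Calder), 75,650,000 (Lumen), 65,250,000 (Talon), 48,850,000 (Ember), …
The 2 highest are Calder, Lumen.
Ember does not win → $0.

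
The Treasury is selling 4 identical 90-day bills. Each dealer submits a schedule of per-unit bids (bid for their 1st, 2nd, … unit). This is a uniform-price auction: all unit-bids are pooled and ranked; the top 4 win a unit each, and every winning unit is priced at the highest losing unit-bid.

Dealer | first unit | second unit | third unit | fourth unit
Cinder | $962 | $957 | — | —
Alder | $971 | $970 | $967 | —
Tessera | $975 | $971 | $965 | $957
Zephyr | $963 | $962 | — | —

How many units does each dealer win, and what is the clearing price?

Pooled unit-bids ranked (top 4): 975 (Tessera-1), 971 (Alder-1), 971 (Tessera-2), 970 (Alder-2)
The (k+1)-th unit-bid is $967.
Allocation: Alder 2, Tessera 2.

Alder 2, Tessera 2; clearing price $967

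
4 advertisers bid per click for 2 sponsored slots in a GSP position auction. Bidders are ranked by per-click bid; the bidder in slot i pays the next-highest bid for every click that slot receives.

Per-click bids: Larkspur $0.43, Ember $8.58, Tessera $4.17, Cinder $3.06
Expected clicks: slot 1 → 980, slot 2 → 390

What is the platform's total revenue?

Total revenue: $5280.00

Ranked by bid: $8.58 (Ember) > $4.17 (Tessera) > $3.06 (Cinder) > …
Slot 1: Ember pays $4.17 × 980 = $4086.60
Slot 2: Tessera pays $3.06 × 390 = $1193.40
Total = $5280.00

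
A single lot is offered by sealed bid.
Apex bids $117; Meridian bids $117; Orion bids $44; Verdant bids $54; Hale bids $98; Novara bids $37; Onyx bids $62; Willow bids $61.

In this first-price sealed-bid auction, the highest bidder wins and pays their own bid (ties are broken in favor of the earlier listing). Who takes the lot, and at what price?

Apex pays $117

Bids in order: 117 (Apex) > 117 (Meridian) > 98 (Hale) > 62 (Onyx) > 61 (Willow) > 54 (Verdant) > …
Apex and Meridian tie at $117; tie-break gives it to Apex.
Apex has the highest bid and pays exactly that: $117.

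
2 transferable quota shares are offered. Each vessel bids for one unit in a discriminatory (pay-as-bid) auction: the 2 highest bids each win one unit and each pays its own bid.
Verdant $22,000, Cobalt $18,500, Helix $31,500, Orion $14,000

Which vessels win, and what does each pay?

Helix $31,500, Verdant $22,000

Bids ranked high→low: 31,500 (Helix), 22,000 (Verdant), 18,500 (Cobalt), 14,000 (Orion)
Top 2: Helix, Verdant.
Each winner pays its own bid: Helix $31,500, Verdant $22,000.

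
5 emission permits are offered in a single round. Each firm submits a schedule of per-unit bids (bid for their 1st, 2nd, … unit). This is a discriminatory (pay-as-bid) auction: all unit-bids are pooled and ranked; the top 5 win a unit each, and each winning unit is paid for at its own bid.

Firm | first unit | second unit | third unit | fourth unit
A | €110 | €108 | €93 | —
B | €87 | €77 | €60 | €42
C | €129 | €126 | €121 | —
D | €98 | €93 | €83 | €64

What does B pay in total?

B pays €0

Merging the schedules and taking the best 5: 129 (C-1), 126 (C-2), 121 (C-3), 110 (A-1), 108 (A-2)
Next rejected bid: €98 (not a price — pay-as-bid).
B wins no units.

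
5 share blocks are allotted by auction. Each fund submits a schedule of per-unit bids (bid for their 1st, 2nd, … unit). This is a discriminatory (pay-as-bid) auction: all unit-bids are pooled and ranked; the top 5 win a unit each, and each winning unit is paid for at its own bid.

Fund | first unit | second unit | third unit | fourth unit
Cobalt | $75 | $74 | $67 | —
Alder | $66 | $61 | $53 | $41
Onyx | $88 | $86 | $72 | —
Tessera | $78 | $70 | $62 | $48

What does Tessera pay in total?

Tessera pays $78

All unit-bids, highest first — top 5: 88 (Onyx-1), 86 (Onyx-2), 78 (Tessera-1), 75 (Cobalt-1), 74 (Cobalt-2)
Next rejected bid: $72 (not a price — pay-as-bid).
Tessera's winning unit-bids: 78 = $78.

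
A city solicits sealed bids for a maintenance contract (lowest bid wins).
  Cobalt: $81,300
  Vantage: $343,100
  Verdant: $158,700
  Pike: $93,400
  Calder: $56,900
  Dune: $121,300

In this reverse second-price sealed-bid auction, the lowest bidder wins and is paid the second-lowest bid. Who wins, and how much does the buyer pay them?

Calder is paid $81,300

Bids in order: 56,900 (Calder) < 81,300 (Cobalt) < 93,400 (Pike) < 121,300 (Dune) < 158,700 (Verdant) < 343,100 (Vantage)
Second-price: Calder is paid Cobalt's bid of $81,300.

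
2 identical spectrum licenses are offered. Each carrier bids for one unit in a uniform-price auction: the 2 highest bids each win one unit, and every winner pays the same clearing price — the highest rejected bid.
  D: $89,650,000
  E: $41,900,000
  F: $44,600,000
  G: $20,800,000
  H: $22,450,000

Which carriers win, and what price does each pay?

Ordering the bids: 89,650,000 (D), 44,600,000 (F), 41,900,000 (E), 22,450,000 (H), …
Winners (2 units): D, F.
First losing bid is E's $41,900,000, which sets the uniform price.

D, F; each pays $41,900,000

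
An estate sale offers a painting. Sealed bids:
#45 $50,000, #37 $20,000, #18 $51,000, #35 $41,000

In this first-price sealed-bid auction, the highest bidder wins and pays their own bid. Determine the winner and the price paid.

#18 pays $51,000

Bids ranked: 51,000 (#18) > 50,000 (#45) > 41,000 (#35) > 20,000 (#37)
#18 has the highest bid and pays exactly that: $51,000.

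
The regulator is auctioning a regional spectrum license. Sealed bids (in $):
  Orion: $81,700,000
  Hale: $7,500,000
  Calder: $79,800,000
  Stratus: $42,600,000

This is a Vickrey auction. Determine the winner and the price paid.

Orion pays $79,800,000

Rule: the highest bidder wins and pays the second-highest bid.
Bids in order: 81,700,000 (Orion) > 79,800,000 (Calder) > 42,600,000 (Stratus) > 7,500,000 (Hale)
Second-price: Orion pays Calder's bid of $79,800,000.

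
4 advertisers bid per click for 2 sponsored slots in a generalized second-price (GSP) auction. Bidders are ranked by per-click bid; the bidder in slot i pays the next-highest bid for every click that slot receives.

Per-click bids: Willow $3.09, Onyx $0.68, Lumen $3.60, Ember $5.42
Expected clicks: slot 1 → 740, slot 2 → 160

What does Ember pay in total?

Ember pays $2664.00

Per-click bids in order: $5.42 (Ember) > $3.60 (Lumen) > $3.09 (Willow) > …
Ember holds slot 1 → pays next bid $3.60 × 740 clicks = $2664.00.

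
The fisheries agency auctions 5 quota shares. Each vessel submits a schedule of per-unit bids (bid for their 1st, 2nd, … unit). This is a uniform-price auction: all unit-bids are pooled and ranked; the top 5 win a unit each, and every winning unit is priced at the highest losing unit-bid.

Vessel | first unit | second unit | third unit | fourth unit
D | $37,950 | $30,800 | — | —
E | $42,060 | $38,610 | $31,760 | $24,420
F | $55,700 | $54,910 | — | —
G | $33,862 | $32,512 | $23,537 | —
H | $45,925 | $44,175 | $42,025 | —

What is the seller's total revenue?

Total revenue: $210,125

Pooled unit-bids ranked (top 5): 55,700 (F-1), 54,910 (F-2), 45,925 (H-1), 44,175 (H-2), 42,060 (E-1)
The (k+1)-th unit-bid is $42,025.
Allocation: E 1, F 2, H 2. Every unit priced at $42,025.
Revenue = 5 × 42,025 = $210,125.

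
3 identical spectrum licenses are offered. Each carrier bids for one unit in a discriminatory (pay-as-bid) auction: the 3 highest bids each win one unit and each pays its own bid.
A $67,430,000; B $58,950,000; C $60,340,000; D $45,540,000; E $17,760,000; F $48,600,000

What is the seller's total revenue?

Ordering the bids: 67,430,000 (A), 60,340,000 (C), 58,950,000 (B), 48,600,000 (F), 45,540,000 (D), …
Winners (3 units): A, C, B.
Total revenue = 67,430,000 + 60,340,000 + 58,950,000 = $186,720,000.

Total revenue: $186,720,000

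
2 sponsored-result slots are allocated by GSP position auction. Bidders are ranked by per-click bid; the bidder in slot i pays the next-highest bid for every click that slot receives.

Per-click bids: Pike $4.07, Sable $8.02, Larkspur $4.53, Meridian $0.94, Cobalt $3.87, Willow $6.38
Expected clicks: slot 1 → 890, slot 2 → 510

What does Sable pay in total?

Sorting advertisers: $8.02 (Sable) > $6.38 (Willow) > $4.53 (Larkspur) > …
Sable holds slot 1 → pays next bid $6.38 × 890 clicks = $5678.20.

Sable pays $5678.20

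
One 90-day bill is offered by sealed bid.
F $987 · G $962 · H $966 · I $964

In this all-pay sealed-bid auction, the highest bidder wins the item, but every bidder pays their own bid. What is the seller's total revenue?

Bids ranked: 987 (F) > 966 (H) > 964 (I) > 962 (G)
Every bidder forfeits their bid regardless of winning.
Revenue = 987 + 962 + 966 + 964 = $3,879.

Total revenue: $3,879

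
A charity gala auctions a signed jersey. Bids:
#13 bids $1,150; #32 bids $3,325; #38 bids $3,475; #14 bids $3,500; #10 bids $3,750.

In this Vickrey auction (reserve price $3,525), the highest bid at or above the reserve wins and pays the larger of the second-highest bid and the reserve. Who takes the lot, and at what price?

Sorting bids: 3,750 (#10) > 3,500 (#14) > 3,475 (#38) > 3,325 (#32) > 1,150 (#13)
Highest eligible bid: #10 at $3,750.
Second-highest bid $3,500 is below the reserve $3,525, so the reserve binds → payment $3,525.

#10 pays $3,525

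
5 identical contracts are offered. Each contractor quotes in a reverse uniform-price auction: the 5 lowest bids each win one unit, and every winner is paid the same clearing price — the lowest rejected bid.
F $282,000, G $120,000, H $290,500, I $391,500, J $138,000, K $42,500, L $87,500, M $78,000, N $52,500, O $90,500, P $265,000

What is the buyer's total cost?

Total cost: $600,000

Bids ranked low→high: 42,500 (K), 52,500 (N), 78,000 (M), 87,500 (L), 90,500 (O), 120,000 (G), 138,000 (J), …
Winners (5 units): K, N, M, L, O.
First losing bid is G's $120,000, which sets the uniform price.
Total cost = 5 × $120,000 = $600,000.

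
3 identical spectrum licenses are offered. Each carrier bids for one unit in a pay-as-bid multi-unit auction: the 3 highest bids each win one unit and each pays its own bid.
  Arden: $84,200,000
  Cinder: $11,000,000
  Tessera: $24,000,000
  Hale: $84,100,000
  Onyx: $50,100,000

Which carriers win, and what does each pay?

Arden $84,200,000, Hale $84,100,000, Onyx $50,100,000

Ordering the bids: 84,200,000 (Arden), 84,100,000 (Hale), 50,100,000 (Onyx), 24,000,000 (Tessera), 11,000,000 (Cinder)
The 3 highest are Arden, Hale, Onyx.
Each winner pays its own bid: Arden $84,200,000, Hale $84,100,000, Onyx $50,100,000.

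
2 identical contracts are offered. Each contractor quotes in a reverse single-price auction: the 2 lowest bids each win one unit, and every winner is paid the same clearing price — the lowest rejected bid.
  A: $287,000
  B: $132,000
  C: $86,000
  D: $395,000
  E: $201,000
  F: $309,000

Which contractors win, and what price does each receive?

Ordering the bids: 86,000 (C), 132,000 (B), 201,000 (E), 287,000 (A), …
Winners (2 units): C, B.
Clearing price = lowest rejected bid = $201,000.

C, B; each is paid $201,000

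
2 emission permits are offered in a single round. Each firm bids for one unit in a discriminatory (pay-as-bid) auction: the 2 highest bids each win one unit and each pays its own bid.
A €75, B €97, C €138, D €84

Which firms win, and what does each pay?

Bids ranked high→low: 138 (C), 97 (B), 84 (D), 75 (A)
Top 2: C, B.
Each winner pays its own bid: C €138, B €97.

C €138, B €97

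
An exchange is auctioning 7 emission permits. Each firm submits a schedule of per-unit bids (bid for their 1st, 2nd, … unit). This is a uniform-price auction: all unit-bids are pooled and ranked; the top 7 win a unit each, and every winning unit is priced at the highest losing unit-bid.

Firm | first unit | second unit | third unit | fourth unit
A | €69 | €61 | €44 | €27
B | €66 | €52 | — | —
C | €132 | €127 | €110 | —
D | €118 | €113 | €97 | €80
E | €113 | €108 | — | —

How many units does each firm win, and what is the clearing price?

Pooled unit-bids ranked (top 7): 132 (C-1), 127 (C-2), 118 (D-1), 113 (D-2), 113 (E-1), 110 (C-3), 108 (E-2)
First bid not allocated: €97.
Allocation: C 3, D 2, E 2.

C 3, D 2, E 2; clearing price €97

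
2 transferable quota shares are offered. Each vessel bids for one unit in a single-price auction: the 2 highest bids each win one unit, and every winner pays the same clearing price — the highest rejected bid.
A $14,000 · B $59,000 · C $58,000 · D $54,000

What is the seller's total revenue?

Bids ranked high→low: 59,000 (B), 58,000 (C), 54,000 (D), 14,000 (A)
Winners (2 units): B, C.
Clearing price = highest rejected bid = $54,000.
Total revenue = 2 × $54,000 = $108,000.

Total revenue: $108,000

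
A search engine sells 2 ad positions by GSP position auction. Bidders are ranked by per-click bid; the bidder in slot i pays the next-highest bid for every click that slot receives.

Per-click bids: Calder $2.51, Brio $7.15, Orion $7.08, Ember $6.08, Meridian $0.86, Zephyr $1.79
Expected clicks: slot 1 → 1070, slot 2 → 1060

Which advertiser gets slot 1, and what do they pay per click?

Ranked by bid: $7.15 (Brio) > $7.08 (Orion) > $6.08 (Ember) > …
Slot 1 goes to the first-ranked bidder, Brio, who pays the next bid down: $7.08/click.

Brio; $7.08 per click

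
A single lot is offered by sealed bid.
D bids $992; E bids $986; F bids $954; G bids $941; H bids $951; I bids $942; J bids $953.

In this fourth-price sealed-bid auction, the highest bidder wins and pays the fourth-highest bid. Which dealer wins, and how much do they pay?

D pays $953

Fourth-price sealed-bid auction: the highest bidder wins and pays the fourth-highest bid.
Bids in order: 992 (D) > 986 (E) > 954 (F) > 953 (J) > 951 (H) > 942 (I) > …
D wins; payment is bid #4 in the ranking = $953.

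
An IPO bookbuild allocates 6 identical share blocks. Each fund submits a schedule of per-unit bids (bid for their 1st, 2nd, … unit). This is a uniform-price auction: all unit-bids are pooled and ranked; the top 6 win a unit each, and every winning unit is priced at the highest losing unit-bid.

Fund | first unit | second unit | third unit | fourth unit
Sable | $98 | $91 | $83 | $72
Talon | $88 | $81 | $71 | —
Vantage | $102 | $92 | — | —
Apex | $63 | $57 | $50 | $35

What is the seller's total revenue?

Total revenue: $486

Merging the schedules and taking the best 6: 102 (Vantage-1), 98 (Sable-1), 92 (Vantage-2), 91 (Sable-2), 88 (Talon-1), 83 (Sable-3)
First bid not allocated: $81.
Allocation: Sable 3, Talon 1, Vantage 2. Every unit priced at $81.
Revenue = 6 × 81 = $486.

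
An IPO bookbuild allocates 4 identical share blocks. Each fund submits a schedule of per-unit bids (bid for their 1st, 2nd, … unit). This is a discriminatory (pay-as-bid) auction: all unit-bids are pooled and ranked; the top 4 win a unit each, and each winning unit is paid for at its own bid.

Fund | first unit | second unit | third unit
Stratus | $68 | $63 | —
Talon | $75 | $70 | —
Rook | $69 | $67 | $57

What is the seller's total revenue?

All unit-bids, highest first — top 4: 75 (Talon-1), 70 (Talon-2), 69 (Rook-1), 68 (Stratus-1)
Next rejected bid: $67 (not a price — pay-as-bid).
Each winning unit pays its own bid.
Revenue = 75 + 70 + 69 + 68 = $282.

Total revenue: $282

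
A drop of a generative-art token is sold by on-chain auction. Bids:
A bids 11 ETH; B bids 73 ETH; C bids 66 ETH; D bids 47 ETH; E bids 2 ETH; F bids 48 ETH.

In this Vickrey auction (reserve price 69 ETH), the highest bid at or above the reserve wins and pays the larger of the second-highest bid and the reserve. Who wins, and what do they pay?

Vickrey auction (reserve price 69 ETH): the highest bid at or above the reserve wins and pays the larger of the second-highest bid and the reserve.
Sorting bids: 73 (B) > 66 (C) > 48 (F) > 47 (D) > 11 (A) > 2 (E)
Highest eligible bid: B at 73 ETH.
max(second-highest 66 ETH, reserve 69 ETH) = 69 ETH.

B pays 69 ETH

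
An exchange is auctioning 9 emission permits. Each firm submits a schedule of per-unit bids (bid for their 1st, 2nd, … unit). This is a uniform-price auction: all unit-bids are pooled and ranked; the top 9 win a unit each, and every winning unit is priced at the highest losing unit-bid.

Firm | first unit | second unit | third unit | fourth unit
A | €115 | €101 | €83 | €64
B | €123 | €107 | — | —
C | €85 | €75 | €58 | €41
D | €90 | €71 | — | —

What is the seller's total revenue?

Merging the schedules and taking the best 9: 123 (B-1), 115 (A-1), 107 (B-2), 101 (A-2), 90 (D-1), 85 (C-1), 83 (A-3), 75 (C-2), 71 (D-2)
The (k+1)-th unit-bid is €64.
Allocation: A 3, B 2, C 2, D 2. Every unit priced at €64.
Revenue = 9 × 64 = €576.

Total revenue: €576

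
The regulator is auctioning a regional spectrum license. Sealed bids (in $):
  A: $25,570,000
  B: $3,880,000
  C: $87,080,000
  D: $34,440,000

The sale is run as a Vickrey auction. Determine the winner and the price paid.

Vickrey auction: the highest bidder wins and pays the second-highest bid.
Bids ranked: 87,080,000 (C) > 34,440,000 (D) > 25,570,000 (A) > 3,880,000 (B)
C is highest; pays the second-highest bid, $34,440,000.

C pays $34,440,000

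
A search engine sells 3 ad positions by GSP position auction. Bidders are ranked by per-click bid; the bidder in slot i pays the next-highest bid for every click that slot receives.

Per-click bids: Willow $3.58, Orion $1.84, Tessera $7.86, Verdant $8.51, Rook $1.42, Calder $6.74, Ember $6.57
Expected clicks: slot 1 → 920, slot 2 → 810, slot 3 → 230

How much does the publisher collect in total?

Total revenue: $14201.70

Per-click bids in order: $8.51 (Verdant) > $7.86 (Tessera) > $6.74 (Calder) > $6.57 (Ember) > …
Slot 1: Verdant pays $7.86 × 920 = $7231.20
Slot 2: Tessera pays $6.74 × 810 = $5459.40
Slot 3: Calder pays $6.57 × 230 = $1511.10
Total = $14201.70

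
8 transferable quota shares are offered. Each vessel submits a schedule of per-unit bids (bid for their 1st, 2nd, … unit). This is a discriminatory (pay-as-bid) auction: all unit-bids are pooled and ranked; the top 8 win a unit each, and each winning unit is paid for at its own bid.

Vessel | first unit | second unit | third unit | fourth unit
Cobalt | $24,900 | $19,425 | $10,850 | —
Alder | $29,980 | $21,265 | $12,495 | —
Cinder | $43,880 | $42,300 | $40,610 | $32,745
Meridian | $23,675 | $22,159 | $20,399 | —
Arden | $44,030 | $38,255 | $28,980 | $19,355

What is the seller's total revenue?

All unit-bids, highest first — top 8: 44,030 (Arden-1), 43,880 (Cinder-1), 42,300 (Cinder-2), 40,610 (Cinder-3), 38,255 (Arden-2), 32,745 (Cinder-4), 29,980 (Alder-1), 28,980 (Arden-3)
Next rejected bid: $24,900 (not a price — pay-as-bid).
Each winning unit pays its own bid.
Revenue = 44,030 + 43,880 + 42,300 + 40,610 + 38,255 + 32,745 + 29,980 + 28,980 = $300,780.

Total revenue: $300,780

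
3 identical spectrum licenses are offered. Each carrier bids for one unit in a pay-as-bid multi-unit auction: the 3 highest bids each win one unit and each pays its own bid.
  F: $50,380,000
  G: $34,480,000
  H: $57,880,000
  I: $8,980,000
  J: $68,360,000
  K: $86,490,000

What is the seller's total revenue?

Total revenue: $212,730,000

Ordering the bids: 86,490,000 (K), 68,360,000 (J), 57,880,000 (H), 50,380,000 (F), 34,480,000 (G), …
Winners (3 units): K, J, H.
Total revenue = 86,490,000 + 68,360,000 + 57,880,000 = $212,730,000.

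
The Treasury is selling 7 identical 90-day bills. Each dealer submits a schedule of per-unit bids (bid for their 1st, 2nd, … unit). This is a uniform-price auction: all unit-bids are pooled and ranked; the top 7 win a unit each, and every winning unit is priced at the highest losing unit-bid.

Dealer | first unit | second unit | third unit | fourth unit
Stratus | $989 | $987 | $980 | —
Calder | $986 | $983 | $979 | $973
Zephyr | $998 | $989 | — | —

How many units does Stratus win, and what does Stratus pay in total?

Merging the schedules and taking the best 7: 998 (Zephyr-1), 989 (Stratus-1), 989 (Zephyr-2), 987 (Stratus-2), 986 (Calder-1), 983 (Calder-2), 980 (Stratus-3)
The (k+1)-th unit-bid is $979.
Stratus wins 3 unit(s) at $979 each.

Stratus: 3 units, pays $2,937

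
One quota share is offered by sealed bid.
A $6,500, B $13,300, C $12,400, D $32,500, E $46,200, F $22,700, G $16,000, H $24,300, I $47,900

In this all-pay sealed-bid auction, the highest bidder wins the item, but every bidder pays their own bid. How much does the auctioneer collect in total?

Total revenue: $221,800

Bids in order: 47,900 (I) > 46,200 (E) > 32,500 (D) > 24,300 (H) > 22,700 (F) > 16,000 (G) > …
I wins with the top bid; all bids are sunk regardless.
Every bidder forfeits their bid regardless of winning.
Revenue = 6,500 + 13,300 + 12,400 + 32,500 + 46,200 + 22,700 + 16,000 + 24,300 + 47,900 = $221,800.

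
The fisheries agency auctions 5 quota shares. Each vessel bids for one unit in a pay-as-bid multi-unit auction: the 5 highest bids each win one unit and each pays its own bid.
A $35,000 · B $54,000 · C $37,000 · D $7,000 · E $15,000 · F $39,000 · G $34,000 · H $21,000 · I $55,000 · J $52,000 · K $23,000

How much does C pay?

Ordering the bids: 55,000 (I), 54,000 (B), 52,000 (J), 39,000 (F), 37,000 (C), 35,000 (A), 34,000 (G), …
Top 5: I, B, J, F, C.
C wins → own bid $37,000.

C pays $37,000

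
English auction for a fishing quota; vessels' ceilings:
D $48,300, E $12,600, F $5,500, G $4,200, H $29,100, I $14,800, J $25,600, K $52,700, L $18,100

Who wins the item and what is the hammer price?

K wins at $48,300

Limits in order: 52,700 (K) > 48,300 (D) > 29,100 (H) > 25,600 (J) > 18,100 (L) > 14,800 (I) > …
D is the last rival to drop out, at $48,300; K remains and wins at that price.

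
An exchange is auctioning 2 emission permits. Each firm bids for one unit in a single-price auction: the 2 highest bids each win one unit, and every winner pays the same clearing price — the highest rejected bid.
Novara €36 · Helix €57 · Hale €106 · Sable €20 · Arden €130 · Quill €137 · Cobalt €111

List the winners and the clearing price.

Quill, Arden; each pays €111

Ordering the bids: 137 (Quill), 130 (Arden), 111 (Cobalt), 106 (Hale), …
Winners (2 units): Quill, Arden.
Clearing price = highest rejected bid = €111.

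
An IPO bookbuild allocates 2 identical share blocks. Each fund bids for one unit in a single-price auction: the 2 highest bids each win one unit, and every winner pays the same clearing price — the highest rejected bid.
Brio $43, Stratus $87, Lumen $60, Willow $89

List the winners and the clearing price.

Willow, Stratus; each pays $60

Ordering the bids: 89 (Willow), 87 (Stratus), 60 (Lumen), 43 (Brio)
Winners (2 units): Willow, Stratus.
First losing bid is Lumen's $60, which sets the uniform price.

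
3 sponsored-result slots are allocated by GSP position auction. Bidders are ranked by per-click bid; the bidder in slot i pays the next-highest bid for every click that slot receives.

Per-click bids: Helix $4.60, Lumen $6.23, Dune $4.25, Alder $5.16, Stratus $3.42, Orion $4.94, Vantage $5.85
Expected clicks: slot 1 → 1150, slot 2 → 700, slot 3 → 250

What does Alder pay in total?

Alder pays $1235.00

Ranked by bid: $6.23 (Lumen) > $5.85 (Vantage) > $5.16 (Alder) > $4.94 (Orion) > …
Alder holds slot 3 → pays next bid $4.94 × 250 clicks = $1235.00.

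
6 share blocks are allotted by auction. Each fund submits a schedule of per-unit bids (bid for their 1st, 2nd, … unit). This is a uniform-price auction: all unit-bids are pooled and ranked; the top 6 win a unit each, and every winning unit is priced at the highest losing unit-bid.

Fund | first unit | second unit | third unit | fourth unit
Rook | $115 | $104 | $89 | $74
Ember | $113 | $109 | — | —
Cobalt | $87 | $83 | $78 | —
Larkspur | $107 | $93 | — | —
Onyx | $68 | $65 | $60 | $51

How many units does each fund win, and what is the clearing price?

All unit-bids, highest first — top 6: 115 (Rook-1), 113 (Ember-1), 109 (Ember-2), 107 (Larkspur-1), 104 (Rook-2), 93 (Larkspur-2)
First bid not allocated: $89.
Allocation: Ember 2, Larkspur 2, Rook 2.

Ember 2, Larkspur 2, Rook 2; clearing price $89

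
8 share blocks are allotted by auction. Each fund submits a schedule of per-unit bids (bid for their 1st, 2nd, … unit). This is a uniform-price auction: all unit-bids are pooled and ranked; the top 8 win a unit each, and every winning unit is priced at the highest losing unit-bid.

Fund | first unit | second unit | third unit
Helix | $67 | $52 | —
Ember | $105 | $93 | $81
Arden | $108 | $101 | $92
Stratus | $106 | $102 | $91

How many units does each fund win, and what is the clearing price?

Arden 3, Ember 2, Stratus 3; clearing price $81

Merging the schedules and taking the best 8: 108 (Arden-1), 106 (Stratus-1), 105 (Ember-1), 102 (Stratus-2), 101 (Arden-2), 93 (Ember-2), 92 (Arden-3), 91 (Stratus-3)
The (k+1)-th unit-bid is $81.
Allocation: Arden 3, Ember 2, Stratus 3.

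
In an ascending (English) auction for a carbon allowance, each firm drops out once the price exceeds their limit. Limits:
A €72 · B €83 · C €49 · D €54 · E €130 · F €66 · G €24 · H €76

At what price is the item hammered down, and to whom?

E wins at €83

Limits in order: 130 (E) > 83 (B) > 76 (H) > 72 (A) > 66 (F) > 54 (D) > …
Bidding ends when B exits at €83; E takes it.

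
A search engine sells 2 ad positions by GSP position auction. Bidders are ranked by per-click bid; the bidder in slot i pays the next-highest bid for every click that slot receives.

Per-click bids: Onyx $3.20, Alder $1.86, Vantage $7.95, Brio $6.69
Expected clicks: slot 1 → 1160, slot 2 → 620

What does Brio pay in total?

Per-click bids in order: $7.95 (Vantage) > $6.69 (Brio) > $3.20 (Onyx) > …
Brio holds slot 2 → pays next bid $3.20 × 620 clicks = $1984.00.

Brio pays $1984.00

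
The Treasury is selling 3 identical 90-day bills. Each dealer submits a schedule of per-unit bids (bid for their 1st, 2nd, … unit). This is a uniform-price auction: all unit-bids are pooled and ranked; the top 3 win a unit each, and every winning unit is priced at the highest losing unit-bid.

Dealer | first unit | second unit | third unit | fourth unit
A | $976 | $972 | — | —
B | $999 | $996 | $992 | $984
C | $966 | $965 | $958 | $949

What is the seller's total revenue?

All unit-bids, highest first — top 3: 999 (B-1), 996 (B-2), 992 (B-3)
Highest rejected unit-bid = $984.
Allocation: B 3. Every unit priced at $984.
Revenue = 3 × 984 = $2,952.

Total revenue: $2,952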